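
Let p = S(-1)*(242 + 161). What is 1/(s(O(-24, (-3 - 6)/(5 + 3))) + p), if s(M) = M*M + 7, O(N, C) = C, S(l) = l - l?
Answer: 64/529 ≈ 0.12098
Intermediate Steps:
S(l) = 0
s(M) = 7 + M² (s(M) = M² + 7 = 7 + M²)
p = 0 (p = 0*(242 + 161) = 0*403 = 0)
1/(s(O(-24, (-3 - 6)/(5 + 3))) + p) = 1/((7 + ((-3 - 6)/(5 + 3))²) + 0) = 1/((7 + (-9/8)²) + 0) = 1/((7 + 81/64) + 0) = 1/(529/64 + 0) = 1/(529/64) = 64/529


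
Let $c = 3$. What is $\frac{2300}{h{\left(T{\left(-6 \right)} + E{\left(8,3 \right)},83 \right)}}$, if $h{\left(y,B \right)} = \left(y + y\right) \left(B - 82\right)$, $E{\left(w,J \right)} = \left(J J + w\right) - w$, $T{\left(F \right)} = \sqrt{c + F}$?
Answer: $\frac{1725}{14} - \frac{575 i \sqrt{3}}{42} \approx 123.21 - 23.713 i$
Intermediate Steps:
$T{\left(F \right)} = \sqrt{3 + F}$
$E{\left(w,J \right)} = J^{2}$ ($E{\left(w,J \right)} = \left(J^{2} + w\right) - w = \left(w + J^{2}\right) - w = J^{2}$)
$h{\left(y,B \right)} = 2 y \left(-82 + B\right)$
$\frac{2300}{h{\left(T{\left(-6 \right)} + E{\left(8,3 \right)},83 \right)}} = \frac{2300}{2 \left(\sqrt{3 - 6} + 3^{2}\right) \left(-82 + 83\right)} = \frac{2300}{2 \left(\sqrt{-3} + 9\right) 1} = \frac{2300}{2 \left(i \sqrt{3} + 9\right) 1} = \frac{2300}{2 \left(9 + i \sqrt{3}\right) 1} = \frac{2300}{18 + 2 i \sqrt{3}}$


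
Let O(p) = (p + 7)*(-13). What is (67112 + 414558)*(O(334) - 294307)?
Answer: -143894095800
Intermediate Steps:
O(p) = -91 - 13*p (O(p) = (7 + p)*(-13) = -91 - 13*p)
(67112 + 414558)*(O(334) - 294307) = (67112 + 414558)*((-91 - 13*334) - 294307) = 481670*((-91 - 4342) - 294307) = 481670*(-4433 - 294307) = 481670*(-298740) = -143894095800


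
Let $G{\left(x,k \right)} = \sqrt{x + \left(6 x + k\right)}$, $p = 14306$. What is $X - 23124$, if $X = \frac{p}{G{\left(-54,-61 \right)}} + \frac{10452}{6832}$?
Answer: $- \frac{39493179}{1708} - \frac{14306 i \sqrt{439}}{439} \approx -23122.0 - 682.79 i$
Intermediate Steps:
$G{\left(x,k \right)} = \sqrt{k + 7 x}$ ($G{\left(x,k \right)} = \sqrt{x + \left(k + 6 x\right)} = \sqrt{k + 7 x}$)
$X = \frac{2613}{1708} - \frac{14306 i \sqrt{439}}{439}$ ($X = \frac{14306}{\sqrt{-61 + 7 \left(-54\right)}} + \frac{10452}{6832} = \frac{14306}{\sqrt{-61 - 378}} + 10452 \cdot \frac{1}{6832} = \frac{14306}{\sqrt{-439}} + \frac{2613}{1708} = \frac{14306}{i \sqrt{439}} + \frac{2613}{1708} = 14306 \left(- \frac{i \sqrt{439}}{439}\right) + \frac{2613}{1708} = - \frac{14306 i \sqrt{439}}{439} + \frac{2613}{1708} = \frac{2613}{1708} - \frac{14306 i \sqrt{439}}{439} \approx 1.5299 - 682.79 i$)
$X - 23124 = \left(\frac{2613}{1708} - \frac{14306 i \sqrt{439}}{439}\right) - 23124 = - \frac{39493179}{1708} - \frac{14306 i \sqrt{439}}{439}$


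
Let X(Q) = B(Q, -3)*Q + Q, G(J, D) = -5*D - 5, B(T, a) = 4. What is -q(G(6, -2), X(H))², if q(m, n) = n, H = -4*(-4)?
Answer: -6400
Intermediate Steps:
G(J, D) = -5 - 5*D
H = 16
X(Q) = 5*Q (X(Q) = 4*Q + Q = 5*Q)
-q(G(6, -2), X(H))² = -(5*16)² = -1*80² = -1*6400 = -6400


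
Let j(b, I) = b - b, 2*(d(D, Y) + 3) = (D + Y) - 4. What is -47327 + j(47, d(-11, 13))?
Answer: -47327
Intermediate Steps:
d(D, Y) = -5 + D/2 + Y/2 (d(D, Y) = -3 + ((D + Y) - 4)/2 = -3 + (-4 + D + Y)/2 = -3 + (-2 + D/2 + Y/2) = -5 + D/2 + Y/2)
j(b, I) = 0
-47327 + j(47, d(-11, 13)) = -47327 + 0 = -47327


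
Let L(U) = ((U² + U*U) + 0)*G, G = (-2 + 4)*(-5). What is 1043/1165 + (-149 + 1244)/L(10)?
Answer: 32413/93200 ≈ 0.34778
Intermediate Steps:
G = -10 (G = 2*(-5) = -10)
L(U) = -20*U² (L(U) = ((U² + U*U) + 0)*(-10) = ((U² + U²) + 0)*(-10) = (2*U² + 0)*(-10) = (2*U²)*(-10) = -20*U²)
1043/1165 + (-149 + 1244)/L(10) = 1043/1165 + (-149 + 1244)/((-20*10²)) = 1043*(1/1165) + 1095/((-20*100)) = 1043/1165 + 1095/(-2000) = 1043/1165 + 1095*(-1/2000) = 1043/1165 - 219/400 = 32413/93200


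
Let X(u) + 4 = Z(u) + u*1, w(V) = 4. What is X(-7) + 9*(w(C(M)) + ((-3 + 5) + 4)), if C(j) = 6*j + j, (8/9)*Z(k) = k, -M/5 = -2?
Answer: 569/8 ≈ 71.125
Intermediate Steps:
M = 10 (M = -5*(-2) = 10)
Z(k) = 9*k/8
C(j) = 7*j
X(u) = -4 + 17*u/8 (X(u) = -4 + (9*u/8 + u*1) = -4 + (9*u/8 + u) = -4 + 17*u/8)
X(-7) + 9*(w(C(M)) + ((-3 + 5) + 4)) = (-4 + (17/8)*(-7)) + 9*(4 + ((-3 + 5) + 4)) = (-4 - 119/8) + 9*(4 + (2 + 4)) = -151/8 + 9*(4 + 6) = -151/8 + 9*10 = -151/8 + 90 = 569/8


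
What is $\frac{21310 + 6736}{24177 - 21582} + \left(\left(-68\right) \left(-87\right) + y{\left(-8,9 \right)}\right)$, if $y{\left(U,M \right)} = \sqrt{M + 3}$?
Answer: $\frac{15380066}{2595} + 2 \sqrt{3} \approx 5930.3$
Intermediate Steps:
$y{\left(U,M \right)} = \sqrt{3 + M}$
$\frac{21310 + 6736}{24177 - 21582} + \left(\left(-68\right) \left(-87\right) + y{\left(-8,9 \right)}\right) = \frac{21310 + 6736}{24177 - 21582} + \left(\left(-68\right) \left(-87\right) + \sqrt{3 + 9}\right) = \frac{28046}{2595} + \left(5916 + \sqrt{12}\right) = 28046 \cdot \frac{1}{2595} + \left(5916 + 2 \sqrt{3}\right) = \frac{28046}{2595} + \left(5916 + 2 \sqrt{3}\right) = \frac{15380066}{2595} + 2 \sqrt{3}$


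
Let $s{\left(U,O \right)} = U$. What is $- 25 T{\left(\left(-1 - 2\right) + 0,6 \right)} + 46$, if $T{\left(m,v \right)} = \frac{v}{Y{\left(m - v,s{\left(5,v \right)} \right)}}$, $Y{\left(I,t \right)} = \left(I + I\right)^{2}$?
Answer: $\frac{2459}{54} \approx 45.537$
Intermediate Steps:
$Y{\left(I,t \right)} = 4 I^{2}$ ($Y{\left(I,t \right)} = \left(2 I\right)^{2} = 4 I^{2}$)
$T{\left(m,v \right)} = \frac{v}{4 \left(m - v\right)^{2}}$
$- 25 T{\left(\left(-1 - 2\right) + 0,6 \right)} + 46 = - 25 \cdot \frac{1}{4} \cdot 6 \frac{1}{\left(\left(\left(-1 - 2\right) + 0\right) - 6\right)^{2}} + 46 = - 25 \cdot \frac{1}{4} \cdot 6 \frac{1}{\left(\left(-3 + 0\right) - 6\right)^{2}} + 46 = - 25 \cdot \frac{1}{4} \cdot 6 \frac{1}{\left(-3 - 6\right)^{2}} + 46 = - 25 \cdot \frac{1}{4} \cdot 6 \cdot \frac{1}{81} + 46 = \left(-25\right) \frac{1}{54} + 46 = - \frac{25}{54} + 46 = \frac{2459}{54}$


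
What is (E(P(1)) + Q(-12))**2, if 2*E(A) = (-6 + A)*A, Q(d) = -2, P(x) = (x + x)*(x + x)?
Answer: 36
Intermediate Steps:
P(x) = 4*x**2 (P(x) = (2*x)*(2*x) = 4*x**2)
E(A) = A*(-6 + A)/2 (E(A) = ((-6 + A)*A)/2 = (A*(-6 + A))/2 = A*(-6 + A)/2)
(E(P(1)) + Q(-12))**2 = ((4*1**2)*(-6 + 4*1**2)/2 - 2)**2 = ((4*1)*(-6 + 4*1)/2 - 2)**2 = ((1/2)*4*(-6 + 4) - 2)**2 = ((1/2)*4*(-2) - 2)**2 = (-4 - 2)**2 = (-6)**2 = 36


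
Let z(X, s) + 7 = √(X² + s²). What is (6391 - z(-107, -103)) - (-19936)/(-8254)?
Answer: 26394578/4127 - √22058 ≈ 6247.1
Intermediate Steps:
z(X, s) = -7 + √(X² + s²)
(6391 - z(-107, -103)) - (-19936)/(-8254) = (6391 - (-7 + √((-107)² + (-103)²))) - (-19936)/(-8254) = (6391 - (-7 + √(11449 + 10609))) - (-19936)*(-1)/8254 = (6391 - (-7 + √22058)) - 1*9968/4127 = (6391 + (7 - √22058)) - 9968/4127 = (6398 - √22058) - 9968/4127 = 26394578/4127 - √22058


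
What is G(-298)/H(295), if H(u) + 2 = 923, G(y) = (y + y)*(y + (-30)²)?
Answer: -358792/921 ≈ -389.57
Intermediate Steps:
G(y) = 2*y*(900 + y) (G(y) = (2*y)*(y + 900) = (2*y)*(900 + y) = 2*y*(900 + y))
H(u) = 921 (H(u) = -2 + 923 = 921)
G(-298)/H(295) = (2*(-298)*(900 - 298))/921 = (2*(-298)*602)*(1/921) = -358792*1/921 = -358792/921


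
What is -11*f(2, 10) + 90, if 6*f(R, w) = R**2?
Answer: 248/3 ≈ 82.667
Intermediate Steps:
f(R, w) = R**2/6
-11*f(2, 10) + 90 = -11*2**2/6 + 90 = -11*4/6 + 90 = -11*2/3 + 90 = -22/3 + 90 = 248/3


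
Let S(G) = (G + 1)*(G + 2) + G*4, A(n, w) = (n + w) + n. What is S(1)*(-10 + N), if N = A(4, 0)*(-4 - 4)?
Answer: -740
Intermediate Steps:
A(n, w) = w + 2*n
N = -64 (N = (0 + 2*4)*(-4 - 4) = (0 + 8)*(-8) = 8*(-8) = -64)
S(G) = 4*G + (1 + G)*(2 + G) (S(G) = (1 + G)*(2 + G) + 4*G = 4*G + (1 + G)*(2 + G))
S(1)*(-10 + N) = (2 + 1² + 7*1)*(-10 - 64) = (2 + 1 + 7)*(-74) = 10*(-74) = -740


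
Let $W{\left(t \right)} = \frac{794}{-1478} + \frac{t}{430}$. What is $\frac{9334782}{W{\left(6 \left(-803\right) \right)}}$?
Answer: $- \frac{741578419035}{932803} \approx -7.95 \cdot 10^{5}$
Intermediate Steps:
$W{\left(t \right)} = - \frac{397}{739} + \frac{t}{430}$ ($W{\left(t \right)} = 794 \left(- \frac{1}{1478}\right) + t \frac{1}{430} = - \frac{397}{739} + \frac{t}{430}$)
$\frac{9334782}{W{\left(6 \left(-803\right) \right)}} = \frac{9334782}{- \frac{397}{739} + \frac{6 \left(-803\right)}{430}} = \frac{9334782}{- \frac{397}{739} + \frac{1}{430} \left(-4818\right)} = \frac{9334782}{- \frac{397}{739} - \frac{2409}{215}} = \frac{9334782}{- \frac{1865606}{158885}} = 9334782 \left(- \frac{158885}{1865606}\right) = - \frac{741578419035}{932803}$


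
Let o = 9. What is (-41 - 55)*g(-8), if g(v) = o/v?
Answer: 108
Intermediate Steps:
g(v) = 9/v
(-41 - 55)*g(-8) = (-41 - 55)*(9/(-8)) = -864*(-1)/8 = -96*(-9/8) = 108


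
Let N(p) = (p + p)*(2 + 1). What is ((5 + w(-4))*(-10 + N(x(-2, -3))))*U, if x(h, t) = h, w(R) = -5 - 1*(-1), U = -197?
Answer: 4334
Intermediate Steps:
w(R) = -4 (w(R) = -5 + 1 = -4)
N(p) = 6*p (N(p) = (2*p)*3 = 6*p)
((5 + w(-4))*(-10 + N(x(-2, -3))))*U = ((5 - 4)*(-10 + 6*(-2)))*(-197) = (1*(-10 - 12))*(-197) = (1*(-22))*(-197) = -22*(-197) = 4334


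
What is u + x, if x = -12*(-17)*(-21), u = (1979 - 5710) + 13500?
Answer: 5485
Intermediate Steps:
u = 9769 (u = -3731 + 13500 = 9769)
x = -4284 (x = 204*(-21) = -4284)
u + x = 9769 - 4284 = 5485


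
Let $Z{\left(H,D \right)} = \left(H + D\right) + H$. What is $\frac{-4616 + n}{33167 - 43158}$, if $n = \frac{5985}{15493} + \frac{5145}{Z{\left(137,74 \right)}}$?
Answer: $\frac{8268555053}{17955705308} \approx 0.4605$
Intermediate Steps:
$Z{\left(H,D \right)} = D + 2 H$ ($Z{\left(H,D \right)} = \left(D + H\right) + H = D + 2 H$)
$n = \frac{27264755}{1797188}$ ($n = \frac{5985}{15493} + \frac{5145}{74 + 2 \cdot 137} = 5985 \cdot \frac{1}{15493} + \frac{5145}{74 + 274} = \frac{5985}{15493} + \frac{5145}{348} = \frac{5985}{15493} + 5145 \cdot \frac{1}{348} = \frac{5985}{15493} + \frac{1715}{116} = \frac{27264755}{1797188} \approx 15.171$)
$\frac{-4616 + n}{33167 - 43158} = \frac{-4616 + \frac{27264755}{1797188}}{33167 - 43158} = - \frac{8268555053}{1797188 \left(-9991\right)} = \left(- \frac{8268555053}{1797188}\right) \left(- \frac{1}{9991}\right) = \frac{8268555053}{17955705308}$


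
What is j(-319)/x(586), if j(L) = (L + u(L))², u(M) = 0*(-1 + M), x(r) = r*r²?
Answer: 101761/201230056 ≈ 0.00050570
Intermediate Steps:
x(r) = r³
u(M) = 0
j(L) = L² (j(L) = (L + 0)² = L²)
j(-319)/x(586) = (-319)²/(586³) = 101761/201230056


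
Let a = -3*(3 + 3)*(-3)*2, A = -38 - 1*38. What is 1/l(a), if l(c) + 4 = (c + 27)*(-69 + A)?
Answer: -1/19579 ≈ -5.1075e-5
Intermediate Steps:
A = -76 (A = -38 - 38 = -76)
a = 108 (a = -18*(-3)*2 = -3*(-18)*2 = 54*2 = 108)
l(c) = -3919 - 145*c (l(c) = -4 + (c + 27)*(-69 - 76) = -4 + (27 + c)*(-145) = -4 + (-3915 - 145*c) = -3919 - 145*c)
1/l(a) = 1/(-3919 - 145*108) = 1/(-3919 - 15660) = 1/(-19579) = -1/19579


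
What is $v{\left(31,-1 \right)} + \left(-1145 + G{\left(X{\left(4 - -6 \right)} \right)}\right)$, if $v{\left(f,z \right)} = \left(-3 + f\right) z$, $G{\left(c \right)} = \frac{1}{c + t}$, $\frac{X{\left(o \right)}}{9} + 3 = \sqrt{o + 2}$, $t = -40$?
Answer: $- \frac{4125508}{3517} - \frac{18 \sqrt{3}}{3517} \approx -1173.0$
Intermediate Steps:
$X{\left(o \right)} = -27 + 9 \sqrt{2 + o}$ ($X{\left(o \right)} = -27 + 9 \sqrt{o + 2} = -27 + 9 \sqrt{2 + o}$)
$G{\left(c \right)} = \frac{1}{-40 + c}$ ($G{\left(c \right)} = \frac{1}{c - 40} = \frac{1}{-40 + c}$)
$v{\left(f,z \right)} = z \left(-3 + f\right)$
$v{\left(31,-1 \right)} + \left(-1145 + G{\left(X{\left(4 - -6 \right)} \right)}\right) = - (-3 + 31) - \left(1145 - \frac{1}{-40 - \left(27 - 9 \sqrt{2 + \left(4 - -6\right)}\right)}\right) = \left(-1\right) 28 - \left(1145 - \frac{1}{-40 - \left(27 - 9 \sqrt{2 + \left(4 + 6\right)}\right)}\right) = -28 - \left(1145 - \frac{1}{-40 - \left(27 - 9 \sqrt{2 + 10}\right)}\right) = -28 - \left(1145 - \frac{1}{-40 - \left(27 - 9 \sqrt{12}\right)}\right) = -28 - \left(1145 - \frac{1}{-40 - \left(27 - 9 \cdot 2 \sqrt{3}\right)}\right) = -28 - \left(1145 - \frac{1}{-40 - \left(27 - 18 \sqrt{3}\right)}\right) = -28 - \left(1145 - \frac{1}{-67 + 18 \sqrt{3}}\right) = -1173 + \frac{1}{-67 + 18 \sqrt{3}}$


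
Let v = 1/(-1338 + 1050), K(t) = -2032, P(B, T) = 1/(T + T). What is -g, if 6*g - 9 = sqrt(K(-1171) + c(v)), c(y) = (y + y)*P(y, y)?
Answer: -3/2 - I*sqrt(2031)/6 ≈ -1.5 - 7.5111*I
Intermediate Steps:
P(B, T) = 1/(2*T)
v = -1/288 (v = 1/(-288) = -1/288 ≈ -0.0034722)
c(y) = 1 (c(y) = (y + y)*(1/(2*y)) = (2*y)*(1/(2*y)) = 1)
g = 3/2 + I*sqrt(2031)/6 (g = 3/2 + sqrt(-2032 + 1)/6 = 3/2 + sqrt(-2031)/6 = 3/2 + (I*sqrt(2031))/6 = 3/2 + I*sqrt(2031)/6 ≈ 1.5 + 7.5111*I)
-g = -(3/2 + I*sqrt(2031)/6) = -3/2 - I*sqrt(2031)/6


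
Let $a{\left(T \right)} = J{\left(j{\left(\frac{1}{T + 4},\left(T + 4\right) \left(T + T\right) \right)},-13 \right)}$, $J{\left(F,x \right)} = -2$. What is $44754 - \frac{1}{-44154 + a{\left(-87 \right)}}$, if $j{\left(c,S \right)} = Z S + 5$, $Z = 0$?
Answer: $\frac{1976157625}{44156} \approx 44754.0$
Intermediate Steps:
$j{\left(c,S \right)} = 5$ ($j{\left(c,S \right)} = 0 S + 5 = 0 + 5 = 5$)
$a{\left(T \right)} = -2$
$44754 - \frac{1}{-44154 + a{\left(-87 \right)}} = 44754 - \frac{1}{-44154 - 2} = 44754 - \frac{1}{-44156} = 44754 - - \frac{1}{44156} = 44754 + \frac{1}{44156} = \frac{1976157625}{44156}$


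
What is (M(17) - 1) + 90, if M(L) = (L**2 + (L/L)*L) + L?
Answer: 412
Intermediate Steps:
M(L) = L**2 + 2*L (M(L) = (L**2 + 1*L) + L = (L**2 + L) + L = (L + L**2) + L = L**2 + 2*L)
(M(17) - 1) + 90 = (17*(2 + 17) - 1) + 90 = (17*19 - 1) + 90 = (323 - 1) + 90 = 322 + 90 = 412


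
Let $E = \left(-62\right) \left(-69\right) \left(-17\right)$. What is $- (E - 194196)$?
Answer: $266922$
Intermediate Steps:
$E = -72726$ ($E = 4278 \left(-17\right) = -72726$)
$- (E - 194196) = - (-72726 - 194196) = \left(-1\right) \left(-266922\right) = 266922$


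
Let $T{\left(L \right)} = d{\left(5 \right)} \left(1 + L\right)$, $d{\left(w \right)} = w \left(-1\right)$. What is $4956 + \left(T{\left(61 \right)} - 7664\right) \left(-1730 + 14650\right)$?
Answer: $-103019124$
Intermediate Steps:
$d{\left(w \right)} = - w$
$T{\left(L \right)} = -5 - 5 L$ ($T{\left(L \right)} = \left(-1\right) 5 \left(1 + L\right) = - 5 \left(1 + L\right) = -5 - 5 L$)
$4956 + \left(T{\left(61 \right)} - 7664\right) \left(-1730 + 14650\right) = 4956 + \left(\left(-5 - 305\right) - 7664\right) \left(-1730 + 14650\right) = 4956 + \left(\left(-5 - 305\right) - 7664\right) 12920 = 4956 + \left(-310 - 7664\right) 12920 = 4956 - 103024080 = -103019124$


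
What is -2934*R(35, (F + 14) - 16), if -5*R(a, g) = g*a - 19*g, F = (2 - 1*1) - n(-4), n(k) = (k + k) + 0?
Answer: 328608/5 ≈ 65722.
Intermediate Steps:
n(k) = 2*k (n(k) = 2*k + 0 = 2*k)
F = 9 (F = (2 - 1*1) - 2*(-4) = (2 - 1) - 1*(-8) = 1 + 8 = 9)
R(a, g) = 19*g/5 - a*g/5 (R(a, g) = -(g*a - 19*g)/5 = -(a*g - 19*g)/5 = -(-19*g + a*g)/5 = 19*g/5 - a*g/5)
-2934*R(35, (F + 14) - 16) = -2934*((9 + 14) - 16)*(19 - 1*35)/5 = -2934*(23 - 16)*(19 - 35)/5 = -2934*7*(-16)/5 = -2934*(-112/5) = 328608/5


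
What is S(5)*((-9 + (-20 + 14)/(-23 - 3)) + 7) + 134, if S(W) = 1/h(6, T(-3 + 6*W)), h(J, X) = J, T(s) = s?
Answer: 10429/78 ≈ 133.71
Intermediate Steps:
S(W) = 1/6
S(5)*((-9 + (-20 + 14)/(-23 - 3)) + 7) + 134 = ((-9 + (-20 + 14)/(-23 - 3)) + 7)/6 + 134 = ((-9 - 6/(-26)) + 7)/6 + 134 = ((-9 - 6*(-1/26)) + 7)/6 + 134 = ((-9 + 3/13) + 7)/6 + 134 = (-114/13 + 7)/6 + 134 = (1/6)*(-23/13) + 134 = -23/78 + 134 = 10429/78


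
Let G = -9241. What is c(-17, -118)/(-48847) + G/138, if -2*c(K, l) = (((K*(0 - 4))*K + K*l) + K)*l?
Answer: -458177413/6740886 ≈ -67.970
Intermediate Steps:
c(K, l) = -l*(K - 4*K² + K*l)/2 (c(K, l) = -(((K*(0 - 4))*K + K*l) + K)*l/2 = -(((K*(-4))*K + K*l) + K)*l/2 = -(((-4*K)*K + K*l) + K)*l/2 = -((-4*K² + K*l) + K)*l/2 = -(K - 4*K² + K*l)*l/2 = -l*(K - 4*K² + K*l)/2)
c(-17, -118)/(-48847) + G/138 = ((½)*(-17)*(-118)*(-1 - 1*(-118) + 4*(-17)))/(-48847) - 9241/138 = ((½)*(-17)*(-118)*(-1 + 118 - 68))*(-1/48847) - 9241*1/138 = ((½)*(-17)*(-118)*49)*(-1/48847) - 9241/138 = 49147*(-1/48847) - 9241/138 = -49147/48847 - 9241/138 = -458177413/6740886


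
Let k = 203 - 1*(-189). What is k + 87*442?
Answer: 38846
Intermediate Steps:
k = 392 (k = 203 + 189 = 392)
k + 87*442 = 392 + 87*442 = 392 + 38454 = 38846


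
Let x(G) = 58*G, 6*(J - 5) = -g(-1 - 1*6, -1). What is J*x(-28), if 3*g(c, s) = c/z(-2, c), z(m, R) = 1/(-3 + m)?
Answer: -44660/9 ≈ -4962.2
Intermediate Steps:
g(c, s) = -5*c/3 (g(c, s) = (c/(1/(-3 - 2)))/3 = (c/(1/(-5)))/3 = (c/(-1/5))/3 = (c*(-5))/3 = (-5*c)/3 = -5*c/3)
J = 55/18 (J = 5 + (-(-5)*(-1 - 1*6)/3)/6 = 5 + (-(-5)*(-1 - 6)/3)/6 = 5 + (-(-5)*(-7)/3)/6 = 5 + (-1*35/3)/6 = 5 + (1/6)*(-35/3) = 5 - 35/18 = 55/18 ≈ 3.0556)
J*x(-28) = 55*(58*(-28))/18 = (55/18)*(-1624) = -44660/9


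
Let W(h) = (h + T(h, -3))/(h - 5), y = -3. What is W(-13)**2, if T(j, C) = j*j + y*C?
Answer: 3025/36 ≈ 84.028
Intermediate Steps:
T(j, C) = j**2 - 3*C (T(j, C) = j*j - 3*C = j**2 - 3*C)
W(h) = (9 + h + h**2)/(-5 + h) (W(h) = (h + (h**2 - 3*(-3)))/(h - 5) = (h + (h**2 + 9))/(-5 + h) = (h + (9 + h**2))/(-5 + h) = (9 + h + h**2)/(-5 + h))
W(-13)**2 = ((9 - 13 + (-13)**2)/(-5 - 13))**2 = ((9 - 13 + 169)/(-18))**2 = (-1/18*165)**2 = (-55/6)**2 = 3025/36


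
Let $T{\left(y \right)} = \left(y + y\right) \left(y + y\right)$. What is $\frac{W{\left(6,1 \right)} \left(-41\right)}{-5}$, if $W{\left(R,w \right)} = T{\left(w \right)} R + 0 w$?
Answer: $\frac{984}{5} \approx 196.8$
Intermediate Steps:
$T{\left(y \right)} = 4 y^{2}$ ($T{\left(y \right)} = 2 y 2 y = 4 y^{2}$)
$W{\left(R,w \right)} = 4 R w^{2}$ ($W{\left(R,w \right)} = 4 w^{2} R + 0 w = 4 R w^{2} + 0 = 4 R w^{2}$)
$\frac{W{\left(6,1 \right)} \left(-41\right)}{-5} = \frac{4 \cdot 6 \cdot 1^{2} \left(-41\right)}{-5} = 4 \cdot 6 \cdot 1 \left(-41\right) \left(- \frac{1}{5}\right) = 24 \left(-41\right) \left(- \frac{1}{5}\right) = \left(-984\right) \left(- \frac{1}{5}\right) = \frac{984}{5}$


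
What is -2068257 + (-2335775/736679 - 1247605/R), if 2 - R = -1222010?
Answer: -1861911968298131131/900230578148 ≈ -2.0683e+6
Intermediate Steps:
R = 1222012 (R = 2 - 1*(-1222010) = 2 + 1222010 = 1222012)
-2068257 + (-2335775/736679 - 1247605/R) = -2068257 + (-2335775/736679 - 1247605/1222012) = -2068257 - 3773429483095/900230578148 = -1861911968298131131/900230578148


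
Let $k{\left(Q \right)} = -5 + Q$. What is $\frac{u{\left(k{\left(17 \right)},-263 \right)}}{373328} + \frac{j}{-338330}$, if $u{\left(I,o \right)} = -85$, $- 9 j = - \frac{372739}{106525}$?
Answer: $- \frac{13855107695821}{60547348485522000} \approx -0.00022883$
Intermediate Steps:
$j = \frac{372739}{958725}$ ($j = - \frac{\left(-372739\right) \frac{1}{106525}}{9} = \left(- \frac{1}{9}\right) \left(- \frac{372739}{106525}\right) = \frac{372739}{958725} \approx 0.38879$)
$\frac{u{\left(k{\left(17 \right)},-263 \right)}}{373328} + \frac{j}{-338330} = - \frac{85}{373328} + \frac{372739}{958725 \left(-338330\right)} = \left(-85\right) \frac{1}{373328} + \frac{372739}{958725} \left(- \frac{1}{338330}\right) = - \frac{85}{373328} - \frac{372739}{324365429250} = - \frac{13855107695821}{60547348485522000}$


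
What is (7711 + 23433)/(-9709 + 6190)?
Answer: -1832/207 ≈ -8.8502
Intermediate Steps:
(7711 + 23433)/(-9709 + 6190) = 31144/(-3519) = 31144*(-1/3519) = -1832/207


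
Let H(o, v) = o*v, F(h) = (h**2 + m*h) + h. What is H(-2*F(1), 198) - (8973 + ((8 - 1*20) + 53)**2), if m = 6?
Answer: -13822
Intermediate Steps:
F(h) = h**2 + 7*h (F(h) = (h**2 + 6*h) + h = h**2 + 7*h)
H(-2*F(1), 198) - (8973 + ((8 - 1*20) + 53)**2) = -2*(7 + 1)*198 - (8973 + ((8 - 1*20) + 53)**2) = -2*8*198 - (8973 + ((8 - 20) + 53)**2) = -2*8*198 - (8973 + (-12 + 53)**2) = -16*198 - (8973 + 41**2) = -3168 - (8973 + 1681) = -3168 - 1*10654 = -3168 - 10654 = -13822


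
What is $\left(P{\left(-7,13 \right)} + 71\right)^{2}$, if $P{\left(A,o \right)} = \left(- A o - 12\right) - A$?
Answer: $24649$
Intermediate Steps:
$P{\left(A,o \right)} = -12 - A - A o$ ($P{\left(A,o \right)} = \left(- A o - 12\right) - A = \left(-12 - A o\right) - A = -12 - A - A o$)
$\left(P{\left(-7,13 \right)} + 71\right)^{2} = \left(\left(-12 - -7 - \left(-7\right) 13\right) + 71\right)^{2} = \left(\left(-12 + 7 + 91\right) + 71\right)^{2} = \left(86 + 71\right)^{2} = 157^{2} = 24649$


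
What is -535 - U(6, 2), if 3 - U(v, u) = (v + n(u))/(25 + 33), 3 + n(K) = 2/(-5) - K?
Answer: -156017/290 ≈ -537.99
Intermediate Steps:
n(K) = -17/5 - K (n(K) = -3 + (2/(-5) - K) = -3 + (2*(-1/5) - K) = -3 + (-2/5 - K) = -17/5 - K)
U(v, u) = 887/290 - v/58 + u/58 (U(v, u) = 3 - (v + (-17/5 - u))/(25 + 33) = 3 - (-17/5 + v - u)/58 = 3 - (-17/290 - u/58 + v/58) = 3 + (17/290 - v/58 + u/58) = 887/290 - v/58 + u/58)
-535 - U(6, 2) = -535 - (887/290 - 1/58*6 + (1/58)*2) = -535 - (887/290 - 3/29 + 1/29) = -535 - 1*867/290 = -535 - 867/290 = -156017/290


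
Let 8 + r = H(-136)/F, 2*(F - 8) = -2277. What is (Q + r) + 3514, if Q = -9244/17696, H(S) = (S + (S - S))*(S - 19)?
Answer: 293089067/84056 ≈ 3486.8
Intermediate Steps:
F = -2261/2 (F = 8 + (½)*(-2277) = 8 - 2277/2 = -2261/2 ≈ -1130.5)
H(S) = S*(-19 + S) (H(S) = (S + 0)*(-19 + S) = S*(-19 + S))
Q = -2311/4424 (Q = -9244*1/17696 = -2311/4424 ≈ -0.52238)
r = -3544/133 (r = -8 + (-136*(-19 - 136))/(-2261/2) = -8 - 136*(-155)*(-2/2261) = -8 + 21080*(-2/2261) = -8 - 2480/133 = -3544/133 ≈ -26.647)
(Q + r) + 3514 = (-2311/4424 - 3544/133) + 3514 = -2283717/84056 + 3514 = 293089067/84056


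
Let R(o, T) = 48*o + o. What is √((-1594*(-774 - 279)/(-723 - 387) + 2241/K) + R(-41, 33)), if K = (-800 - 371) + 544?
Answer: I*√5269393910495/38665 ≈ 59.369*I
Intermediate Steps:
K = -627 (K = -1171 + 544 = -627)
R(o, T) = 49*o
√((-1594*(-774 - 279)/(-723 - 387) + 2241/K) + R(-41, 33)) = √((-1594*(-774 - 279)/(-723 - 387) + 2241/(-627)) + 49*(-41)) = √((-1594/((-1110/(-1053))) + 2241*(-1/627)) - 2009) = √((-1594/((-1110*(-1/1053))) - 747/209) - 2009) = √((-1594/370/351 - 747/209) - 2009) = √((-1594*351/370 - 747/209) - 2009) = √((-279747/185 - 747/209) - 2009) = √(-58605318/38665 - 2009) = √(-136283303/38665) = I*√5269393910495/38665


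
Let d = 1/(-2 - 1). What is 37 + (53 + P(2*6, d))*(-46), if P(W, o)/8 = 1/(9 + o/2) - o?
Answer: -407887/159 ≈ -2565.3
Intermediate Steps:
d = -⅓ (d = 1/(-3) = -⅓ ≈ -0.33333)
P(W, o) = -8*o + 8/(9 + o/2) (P(W, o) = 8*(1/(9 + o/2) - o) = -8*o + 8/(9 + o/2))
37 + (53 + P(2*6, d))*(-46) = 37 + (53 + 8*(2 - (-⅓)² - 18*(-⅓))/(18 - ⅓))*(-46) = 37 + (53 + 8*(2 - 1*⅑ + 6)/(53/3))*(-46) = 37 + (53 + 8*(3/53)*(2 - ⅑ + 6))*(-46) = 37 + (53 + 8*(3/53)*(71/9))*(-46) = 37 + (53 + 568/159)*(-46) = 37 + (8995/159)*(-46) = 37 - 413770/159 = -407887/159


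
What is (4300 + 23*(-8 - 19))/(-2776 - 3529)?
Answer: -283/485 ≈ -0.58351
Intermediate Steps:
(4300 + 23*(-8 - 19))/(-2776 - 3529) = (4300 + 23*(-27))/(-6305) = (4300 - 621)*(-1/6305) = 3679*(-1/6305) = -283/485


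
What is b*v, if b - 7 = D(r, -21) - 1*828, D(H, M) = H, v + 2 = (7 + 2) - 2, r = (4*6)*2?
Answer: -3865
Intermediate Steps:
r = 48 (r = 24*2 = 48)
v = 5 (v = -2 + ((7 + 2) - 2) = -2 + (9 - 2) = -2 + 7 = 5)
b = -773 (b = 7 + (48 - 1*828) = 7 + (48 - 828) = 7 - 780 = -773)
b*v = -773*5 = -3865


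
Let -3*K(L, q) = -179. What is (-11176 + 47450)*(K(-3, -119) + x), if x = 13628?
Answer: 1489519262/3 ≈ 4.9651e+8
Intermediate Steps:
K(L, q) = 179/3 (K(L, q) = -⅓*(-179) = 179/3)
(-11176 + 47450)*(K(-3, -119) + x) = (-11176 + 47450)*(179/3 + 13628) = 36274*(41063/3) = 1489519262/3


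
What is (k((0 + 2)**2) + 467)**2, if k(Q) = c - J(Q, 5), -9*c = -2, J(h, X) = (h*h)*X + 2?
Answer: 12020089/81 ≈ 1.4840e+5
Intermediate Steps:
J(h, X) = 2 + X*h**2 (J(h, X) = h**2*X + 2 = X*h**2 + 2 = 2 + X*h**2)
c = 2/9 (c = -1/9*(-2) = 2/9 ≈ 0.22222)
k(Q) = -16/9 - 5*Q**2 (k(Q) = 2/9 - (2 + 5*Q**2) = 2/9 + (-2 - 5*Q**2) = -16/9 - 5*Q**2)
(k((0 + 2)**2) + 467)**2 = ((-16/9 - 5*(0 + 2)**4) + 467)**2 = ((-16/9 - 5*(2**2)**2) + 467)**2 = ((-16/9 - 5*4**2) + 467)**2 = ((-16/9 - 5*16) + 467)**2 = ((-16/9 - 80) + 467)**2 = (-736/9 + 467)**2 = (3467/9)**2 = 12020089/81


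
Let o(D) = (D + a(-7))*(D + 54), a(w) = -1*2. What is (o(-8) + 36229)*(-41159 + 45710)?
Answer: 162784719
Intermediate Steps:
a(w) = -2
o(D) = (-2 + D)*(54 + D) (o(D) = (D - 2)*(D + 54) = (-2 + D)*(54 + D))
(o(-8) + 36229)*(-41159 + 45710) = ((-108 + (-8)**2 + 52*(-8)) + 36229)*(-41159 + 45710) = ((-108 + 64 - 416) + 36229)*4551 = (-460 + 36229)*4551 = 35769*4551 = 162784719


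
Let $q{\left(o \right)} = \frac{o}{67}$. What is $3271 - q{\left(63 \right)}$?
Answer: $\frac{219094}{67} \approx 3270.1$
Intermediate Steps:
$q{\left(o \right)} = \frac{o}{67}$ ($q{\left(o \right)} = o \frac{1}{67} = \frac{o}{67}$)
$3271 - q{\left(63 \right)} = 3271 - \frac{1}{67} \cdot 63 = 3271 - \frac{63}{67} = \frac{219094}{67}$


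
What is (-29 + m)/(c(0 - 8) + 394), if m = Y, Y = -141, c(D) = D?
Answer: -85/193 ≈ -0.44041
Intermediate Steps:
m = -141
(-29 + m)/(c(0 - 8) + 394) = (-29 - 141)/((0 - 8) + 394) = -170/(-8 + 394) = -170/386 = -170*1/386 = -85/193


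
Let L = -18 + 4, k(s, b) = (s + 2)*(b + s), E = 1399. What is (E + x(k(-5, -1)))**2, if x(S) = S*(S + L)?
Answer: 2163841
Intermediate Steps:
k(s, b) = (2 + s)*(b + s)
L = -14
x(S) = S*(-14 + S) (x(S) = S*(S - 14) = S*(-14 + S))
(E + x(k(-5, -1)))**2 = (1399 + ((-5)**2 + 2*(-1) + 2*(-5) - 1*(-5))*(-14 + ((-5)**2 + 2*(-1) + 2*(-5) - 1*(-5))))**2 = (1399 + (25 - 2 - 10 + 5)*(-14 + (25 - 2 - 10 + 5)))**2 = (1399 + 18*(-14 + 18))**2 = (1399 + 18*4)**2 = (1399 + 72)**2 = 1471**2 = 2163841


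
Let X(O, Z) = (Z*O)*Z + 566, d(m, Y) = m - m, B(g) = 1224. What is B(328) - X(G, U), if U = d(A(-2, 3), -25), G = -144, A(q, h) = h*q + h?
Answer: 658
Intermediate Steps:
A(q, h) = h + h*q
d(m, Y) = 0
U = 0
X(O, Z) = 566 + O*Z² (X(O, Z) = (O*Z)*Z + 566 = O*Z² + 566 = 566 + O*Z²)
B(328) - X(G, U) = 1224 - (566 - 144*0²) = 1224 - (566 - 144*0) = 1224 - (566 + 0) = 1224 - 1*566 = 1224 - 566 = 658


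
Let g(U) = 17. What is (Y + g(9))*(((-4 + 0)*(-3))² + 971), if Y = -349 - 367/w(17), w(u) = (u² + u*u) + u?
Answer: -44133261/119 ≈ -3.7087e+5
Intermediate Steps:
w(u) = u + 2*u² (w(u) = (u² + u²) + u = 2*u² + u = u + 2*u²)
Y = -208022/595 (Y = -349 - 367/(17*(1 + 2*17)) = -349 - 367/(17*(1 + 34)) = -349 - 367/(17*35) = -349 - 367/595 = -208022/595 ≈ -349.62)
(Y + g(9))*(((-4 + 0)*(-3))² + 971) = (-208022/595 + 17)*(((-4 + 0)*(-3))² + 971) = -197907*((-4*(-3))² + 971)/595 = -197907*(12² + 971)/595 = -197907*(144 + 971)/595 = -197907/595*1115 = -44133261/119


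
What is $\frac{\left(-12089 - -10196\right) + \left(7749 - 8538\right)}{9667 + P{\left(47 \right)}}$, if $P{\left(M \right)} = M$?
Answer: $- \frac{447}{1619} \approx -0.2761$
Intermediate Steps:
$\frac{\left(-12089 - -10196\right) + \left(7749 - 8538\right)}{9667 + P{\left(47 \right)}} = \frac{\left(-12089 - -10196\right) + \left(7749 - 8538\right)}{9667 + 47} = \frac{\left(-12089 + 10196\right) - 789}{9714} = \left(-1893 - 789\right) \frac{1}{9714} = \left(-2682\right) \frac{1}{9714} = - \frac{447}{1619}$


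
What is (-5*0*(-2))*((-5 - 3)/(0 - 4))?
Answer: 0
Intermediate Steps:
(-5*0*(-2))*((-5 - 3)/(0 - 4)) = (0*(-2))*(-8/(-4)) = 0*(-8*(-1/4)) = 0*2 = 0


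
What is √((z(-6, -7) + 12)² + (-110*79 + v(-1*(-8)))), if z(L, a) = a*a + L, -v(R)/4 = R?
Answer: 3*I*√633 ≈ 75.479*I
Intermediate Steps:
v(R) = -4*R
z(L, a) = L + a² (z(L, a) = a² + L = L + a²)
√((z(-6, -7) + 12)² + (-110*79 + v(-1*(-8)))) = √(((-6 + (-7)²) + 12)² + (-110*79 - (-4)*(-8))) = √(((-6 + 49) + 12)² + (-8690 - 4*8)) = √((43 + 12)² + (-8690 - 32)) = √(55² - 8722) = √(3025 - 8722) = √(-5697) = 3*I*√633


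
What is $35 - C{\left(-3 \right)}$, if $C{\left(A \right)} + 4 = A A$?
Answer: $30$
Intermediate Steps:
$C{\left(A \right)} = -4 + A^{2}$ ($C{\left(A \right)} = -4 + A A = -4 + A^{2}$)
$35 - C{\left(-3 \right)} = 35 - \left(-4 + \left(-3\right)^{2}\right) = 35 - \left(-4 + 9\right) = 35 - 5 = 30$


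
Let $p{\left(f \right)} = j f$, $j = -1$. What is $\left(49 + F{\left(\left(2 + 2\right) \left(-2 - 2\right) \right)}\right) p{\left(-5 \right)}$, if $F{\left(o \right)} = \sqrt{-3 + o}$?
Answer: $245 + 5 i \sqrt{19} \approx 245.0 + 21.794 i$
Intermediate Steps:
$p{\left(f \right)} = - f$
$\left(49 + F{\left(\left(2 + 2\right) \left(-2 - 2\right) \right)}\right) p{\left(-5 \right)} = \left(49 + \sqrt{-3 + \left(2 + 2\right) \left(-2 - 2\right)}\right) \left(\left(-1\right) \left(-5\right)\right) = \left(49 + \sqrt{-3 + 4 \left(-4\right)}\right) 5 = \left(49 + \sqrt{-3 - 16}\right) 5 = \left(49 + \sqrt{-19}\right) 5 = \left(49 + i \sqrt{19}\right) 5 = 245 + 5 i \sqrt{19}$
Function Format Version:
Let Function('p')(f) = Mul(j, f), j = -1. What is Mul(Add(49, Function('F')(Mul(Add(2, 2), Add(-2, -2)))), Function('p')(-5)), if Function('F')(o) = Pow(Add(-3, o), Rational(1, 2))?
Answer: Add(245, Mul(5, I, Pow(19, Rational(1, 2)))) ≈ Add(245.00, Mul(21.794, I))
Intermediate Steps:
Function('p')(f) = Mul(-1, f)
Mul(Add(49, Function('F')(Mul(Add(2, 2), Add(-2, -2)))), Function('p')(-5)) = Mul(Add(49, Pow(Add(-3, Mul(Add(2, 2), Add(-2, -2))), Rational(1, 2))), Mul(-1, -5)) = Mul(Add(49, Pow(Add(-3, Mul(4, -4)), Rational(1, 2))), 5) = Mul(Add(49, Pow(Add(-3, -16), Rational(1, 2))), 5) = Mul(Add(49, Pow(-19, Rational(1, 2))), 5) = Mul(Add(49, Mul(I, Pow(19, Rational(1, 2)))), 5) = Add(245, Mul(5, I, Pow(19, Rational(1, 2))))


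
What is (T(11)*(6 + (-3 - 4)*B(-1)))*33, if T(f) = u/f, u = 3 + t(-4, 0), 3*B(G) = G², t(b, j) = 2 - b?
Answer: 99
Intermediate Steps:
B(G) = G²/3
u = 9 (u = 3 + (2 - 1*(-4)) = 3 + (2 + 4) = 3 + 6 = 9)
T(f) = 9/f
(T(11)*(6 + (-3 - 4)*B(-1)))*33 = ((9/11)*(6 + (-3 - 4)*((⅓)*(-1)²)))*33 = ((9*(1/11))*(6 - 7/3))*33 = (9*(6 - 7*⅓)/11)*33 = (9*(6 - 7/3)/11)*33 = ((9/11)*(11/3))*33 = 3*33 = 99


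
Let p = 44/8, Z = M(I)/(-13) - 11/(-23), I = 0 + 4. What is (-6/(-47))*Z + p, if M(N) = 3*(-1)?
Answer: 157127/28106 ≈ 5.5905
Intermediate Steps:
I = 4
M(N) = -3
Z = 212/299 (Z = -3/(-13) - 11/(-23) = -3*(-1/13) - 11*(-1/23) = 3/13 + 11/23 = 212/299 ≈ 0.70903)
p = 11/2 (p = 44*(⅛) = 11/2 ≈ 5.5000)
(-6/(-47))*Z + p = -6/(-47)*(212/299) + 11/2 = -6*(-1/47)*(212/299) + 11/2 = (6/47)*(212/299) + 11/2 = 1272/14053 + 11/2 = 157127/28106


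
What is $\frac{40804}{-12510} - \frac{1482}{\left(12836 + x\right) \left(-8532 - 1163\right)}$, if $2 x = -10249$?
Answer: $- \frac{40674808082}{12470467149} \approx -3.2617$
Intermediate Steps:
$x = - \frac{10249}{2}$ ($x = \frac{1}{2} \left(-10249\right) = - \frac{10249}{2} \approx -5124.5$)
$\frac{40804}{-12510} - \frac{1482}{\left(12836 + x\right) \left(-8532 - 1163\right)} = \frac{40804}{-12510} - \frac{1482}{\left(12836 - \frac{10249}{2}\right) \left(-8532 - 1163\right)} = 40804 \left(- \frac{1}{12510}\right) - \frac{1482}{\frac{15423}{2} \left(-9695\right)} = - \frac{20402}{6255} - \frac{1482}{- \frac{149525985}{2}} = - \frac{20402}{6255} - - \frac{988}{49841995} = - \frac{20402}{6255} + \frac{988}{49841995} = - \frac{40674808082}{12470467149}$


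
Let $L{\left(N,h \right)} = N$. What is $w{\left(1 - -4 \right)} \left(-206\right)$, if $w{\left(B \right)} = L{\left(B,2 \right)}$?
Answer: $-1030$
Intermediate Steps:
$w{\left(B \right)} = B$
$w{\left(1 - -4 \right)} \left(-206\right) = \left(1 - -4\right) \left(-206\right) = \left(1 + 4\right) \left(-206\right) = 5 \left(-206\right) = -1030$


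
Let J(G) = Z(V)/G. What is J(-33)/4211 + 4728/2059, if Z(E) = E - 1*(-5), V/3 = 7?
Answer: 656963530/286124817 ≈ 2.2961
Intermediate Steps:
V = 21 (V = 3*7 = 21)
Z(E) = 5 + E (Z(E) = E + 5 = 5 + E)
J(G) = 26/G (J(G) = (5 + 21)/G = 26/G)
J(-33)/4211 + 4728/2059 = (26/(-33))/4211 + 4728/2059 = (26*(-1/33))*(1/4211) + 4728*(1/2059) = -26/33*1/4211 + 4728/2059 = -26/138963 + 4728/2059 = 656963530/286124817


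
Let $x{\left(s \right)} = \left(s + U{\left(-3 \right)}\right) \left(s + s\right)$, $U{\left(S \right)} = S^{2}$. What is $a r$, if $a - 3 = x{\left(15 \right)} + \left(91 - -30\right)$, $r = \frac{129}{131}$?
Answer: $\frac{108876}{131} \approx 831.11$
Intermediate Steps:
$r = \frac{129}{131}$ ($r = 129 \cdot \frac{1}{131} = \frac{129}{131} \approx 0.98473$)
$x{\left(s \right)} = 2 s \left(9 + s\right)$ ($x{\left(s \right)} = \left(s + \left(-3\right)^{2}\right) \left(s + s\right) = \left(s + 9\right) 2 s = \left(9 + s\right) 2 s = 2 s \left(9 + s\right)$)
$a = 844$ ($a = 3 + \left(2 \cdot 15 \left(9 + 15\right) + \left(91 - -30\right)\right) = 3 + \left(2 \cdot 15 \cdot 24 + \left(91 + 30\right)\right) = 3 + \left(720 + 121\right) = 3 + 841 = 844$)
$a r = 844 \cdot \frac{129}{131} = \frac{108876}{131}$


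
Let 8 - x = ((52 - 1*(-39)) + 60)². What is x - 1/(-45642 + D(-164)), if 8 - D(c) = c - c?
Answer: -1040135761/45634 ≈ -22793.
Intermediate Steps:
D(c) = 8 (D(c) = 8 - (c - c) = 8 - 1*0 = 8 + 0 = 8)
x = -22793 (x = 8 - ((52 - 1*(-39)) + 60)² = 8 - ((52 + 39) + 60)² = 8 - (91 + 60)² = 8 - 1*151² = 8 - 1*22801 = 8 - 22801 = -22793)
x - 1/(-45642 + D(-164)) = -22793 - 1/(-45642 + 8) = -22793 - 1/(-45634) = -22793 - 1*(-1/45634) = -22793 + 1/45634 = -1040135761/45634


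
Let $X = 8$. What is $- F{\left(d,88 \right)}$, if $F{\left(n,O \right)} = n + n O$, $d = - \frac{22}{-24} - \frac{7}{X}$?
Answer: $- \frac{89}{24} \approx -3.7083$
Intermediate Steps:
$d = \frac{1}{24}$ ($d = - \frac{22}{-24} - \frac{7}{8} = \left(-22\right) \left(- \frac{1}{24}\right) - \frac{7}{8} = \frac{11}{12} - \frac{7}{8} = \frac{1}{24} \approx 0.041667$)
$F{\left(n,O \right)} = n + O n$
$- F{\left(d,88 \right)} = - \frac{1 + 88}{24} = - \frac{89}{24}$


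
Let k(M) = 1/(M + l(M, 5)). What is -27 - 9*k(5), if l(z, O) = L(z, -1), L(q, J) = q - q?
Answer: -144/5 ≈ -28.800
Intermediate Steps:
L(q, J) = 0
l(z, O) = 0
k(M) = 1/M (k(M) = 1/(M + 0) = 1/M)
-27 - 9*k(5) = -27 - 9/5 = -144/5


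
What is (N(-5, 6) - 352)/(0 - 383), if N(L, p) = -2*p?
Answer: 364/383 ≈ 0.95039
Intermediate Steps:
(N(-5, 6) - 352)/(0 - 383) = (-2*6 - 352)/(0 - 383) = (-12 - 352)/(-383) = -364*(-1/383) = 364/383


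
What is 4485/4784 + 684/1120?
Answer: 867/560 ≈ 1.5482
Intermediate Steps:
4485/4784 + 684/1120 = 4485*(1/4784) + 684*(1/1120) = 15/16 + 171/280 = 867/560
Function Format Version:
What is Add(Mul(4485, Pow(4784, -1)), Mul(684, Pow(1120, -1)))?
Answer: Rational(867, 560) ≈ 1.5482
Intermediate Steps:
Add(Mul(4485, Pow(4784, -1)), Mul(684, Pow(1120, -1))) = Add(Mul(4485, Rational(1, 4784)), Mul(684, Rational(1, 1120))) = Add(Rational(15, 16), Rational(171, 280)) = Rational(867, 560)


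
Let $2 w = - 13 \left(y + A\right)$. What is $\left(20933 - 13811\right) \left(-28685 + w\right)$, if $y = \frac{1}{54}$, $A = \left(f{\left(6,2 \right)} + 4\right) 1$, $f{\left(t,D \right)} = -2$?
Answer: $- \frac{3678984239}{18} \approx -2.0439 \cdot 10^{8}$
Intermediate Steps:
$A = 2$ ($A = \left(-2 + 4\right) 1 = 2 \cdot 1 = 2$)
$y = \frac{1}{54} \approx 0.018519$
$w = - \frac{1417}{108}$ ($w = \frac{\left(-13\right) \left(\frac{1}{54} + 2\right)}{2} = \frac{\left(-13\right) \frac{109}{54}}{2} = \frac{1}{2} \left(- \frac{1417}{54}\right) = - \frac{1417}{108} \approx -13.12$)
$\left(20933 - 13811\right) \left(-28685 + w\right) = \left(20933 - 13811\right) \left(-28685 - \frac{1417}{108}\right) = 7122 \left(- \frac{3099397}{108}\right) = - \frac{3678984239}{18}$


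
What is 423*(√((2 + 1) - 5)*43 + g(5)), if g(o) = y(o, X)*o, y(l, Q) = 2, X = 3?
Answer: 4230 + 18189*I*√2 ≈ 4230.0 + 25723.0*I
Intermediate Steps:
g(o) = 2*o
423*(√((2 + 1) - 5)*43 + g(5)) = 423*(√((2 + 1) - 5)*43 + 2*5) = 423*(√(3 - 5)*43 + 10) = 423*(√(-2)*43 + 10) = 423*((I*√2)*43 + 10) = 423*(43*I*√2 + 10) = 423*(10 + 43*I*√2) = 4230 + 18189*I*√2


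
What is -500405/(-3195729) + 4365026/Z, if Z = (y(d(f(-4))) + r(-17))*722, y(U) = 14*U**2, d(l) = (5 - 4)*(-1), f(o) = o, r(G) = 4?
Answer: 775330190963/2307316338 ≈ 336.03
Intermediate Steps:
d(l) = -1 (d(l) = 1*(-1) = -1)
Z = 12996 (Z = (14*(-1)**2 + 4)*722 = (14*1 + 4)*722 = (14 + 4)*722 = 18*722 = 12996)
-500405/(-3195729) + 4365026/Z = -500405/(-3195729) + 4365026/12996 = -500405*(-1/3195729) + 4365026*(1/12996) = 500405/3195729 + 2182513/6498 = 775330190963/2307316338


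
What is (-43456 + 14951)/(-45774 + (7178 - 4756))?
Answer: 28505/43352 ≈ 0.65752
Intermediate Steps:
(-43456 + 14951)/(-45774 + (7178 - 4756)) = -28505/(-45774 + 2422) = -28505/(-43352) = -28505*(-1/43352) = 28505/43352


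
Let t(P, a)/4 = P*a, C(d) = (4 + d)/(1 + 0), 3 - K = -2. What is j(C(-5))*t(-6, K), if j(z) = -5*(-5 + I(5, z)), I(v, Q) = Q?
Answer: -3600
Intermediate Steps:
K = 5 (K = 3 - 1*(-2) = 3 + 2 = 5)
C(d) = 4 + d (C(d) = (4 + d)/1 = (4 + d)*1 = 4 + d)
j(z) = 25 - 5*z (j(z) = -5*(-5 + z) = 25 - 5*z)
t(P, a) = 4*P*a (t(P, a) = 4*(P*a) = 4*P*a)
j(C(-5))*t(-6, K) = (25 - 5*(4 - 5))*(4*(-6)*5) = (25 - 5*(-1))*(-120) = (25 + 5)*(-120) = 30*(-120) = -3600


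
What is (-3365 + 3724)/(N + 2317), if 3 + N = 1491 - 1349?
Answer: 359/2456 ≈ 0.14617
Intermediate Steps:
N = 139 (N = -3 + (1491 - 1349) = -3 + 142 = 139)
(-3365 + 3724)/(N + 2317) = (-3365 + 3724)/(139 + 2317) = 359/2456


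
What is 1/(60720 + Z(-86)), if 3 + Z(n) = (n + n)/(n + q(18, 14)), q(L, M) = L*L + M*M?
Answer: 217/13175503 ≈ 1.6470e-5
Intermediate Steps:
q(L, M) = L**2 + M**2
Z(n) = -3 + 2*n/(520 + n) (Z(n) = -3 + (n + n)/(n + (18**2 + 14**2)) = -3 + (2*n)/(n + (324 + 196)) = -3 + (2*n)/(n + 520) = -3 + (2*n)/(520 + n) = -3 + 2*n/(520 + n))
1/(60720 + Z(-86)) = 1/(60720 + (-1560 - 1*(-86))/(520 - 86)) = 1/(60720 + (-1560 + 86)/434) = 1/(60720 + (1/434)*(-1474)) = 1/(60720 - 737/217) = 1/(13175503/217) = 217/13175503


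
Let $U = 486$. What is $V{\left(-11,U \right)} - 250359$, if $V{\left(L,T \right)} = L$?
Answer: $-250370$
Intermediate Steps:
$V{\left(-11,U \right)} - 250359 = -11 - 250359 = -250370$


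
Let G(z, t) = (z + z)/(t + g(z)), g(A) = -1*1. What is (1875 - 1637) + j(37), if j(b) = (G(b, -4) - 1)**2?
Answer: 12191/25 ≈ 487.64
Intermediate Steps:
g(A) = -1
G(z, t) = 2*z/(-1 + t) (G(z, t) = (z + z)/(t - 1) = (2*z)/(-1 + t) = 2*z/(-1 + t))
j(b) = (-1 - 2*b/5)**2 (j(b) = (2*b/(-1 - 4) - 1)**2 = (2*b/(-5) - 1)**2 = (2*b*(-1/5) - 1)**2 = (-2*b/5 - 1)**2 = (-1 - 2*b/5)**2)
(1875 - 1637) + j(37) = (1875 - 1637) + (5 + 2*37)**2/25 = 238 + (5 + 74)**2/25 = 238 + (1/25)*79**2 = 238 + (1/25)*6241 = 238 + 6241/25 = 12191/25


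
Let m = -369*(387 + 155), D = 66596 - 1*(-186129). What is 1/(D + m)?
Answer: 1/52727 ≈ 1.8966e-5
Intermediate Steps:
D = 252725 (D = 66596 + 186129 = 252725)
m = -199998 (m = -369*542 = -199998)
1/(D + m) = 1/(252725 - 199998) = 1/52727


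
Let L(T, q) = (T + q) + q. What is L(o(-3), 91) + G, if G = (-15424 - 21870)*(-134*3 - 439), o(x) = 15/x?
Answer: 31364431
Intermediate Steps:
L(T, q) = T + 2*q
G = 31364254 (G = -37294*(-402 - 439) = -37294*(-841) = 31364254)
L(o(-3), 91) + G = (15/(-3) + 2*91) + 31364254 = (15*(-⅓) + 182) + 31364254 = (-5 + 182) + 31364254 = 177 + 31364254 = 31364431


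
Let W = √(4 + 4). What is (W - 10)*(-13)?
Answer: 130 - 26*√2 ≈ 93.230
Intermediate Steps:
W = 2*√2 (W = √8 = 2*√2 ≈ 2.8284)
(W - 10)*(-13) = (2*√2 - 10)*(-13) = (-10 + 2*√2)*(-13) = 130 - 26*√2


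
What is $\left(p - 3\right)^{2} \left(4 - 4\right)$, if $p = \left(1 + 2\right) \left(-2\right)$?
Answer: $0$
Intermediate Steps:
$p = -6$ ($p = 3 \left(-2\right) = -6$)
$\left(p - 3\right)^{2} \left(4 - 4\right) = \left(-6 - 3\right)^{2} \left(4 - 4\right) = \left(-9\right)^{2} \cdot 0 = 81 \cdot 0 = 0$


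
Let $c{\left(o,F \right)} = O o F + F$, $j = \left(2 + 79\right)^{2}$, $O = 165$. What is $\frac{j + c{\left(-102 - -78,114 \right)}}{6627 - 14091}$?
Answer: $\frac{148255}{2488} \approx 59.588$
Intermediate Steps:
$j = 6561$ ($j = 81^{2} = 6561$)
$c{\left(o,F \right)} = F + 165 F o$ ($c{\left(o,F \right)} = 165 o F + F = 165 F o + F = F + 165 F o$)
$\frac{j + c{\left(-102 - -78,114 \right)}}{6627 - 14091} = \frac{6561 + 114 \left(1 + 165 \left(-102 - -78\right)\right)}{6627 - 14091} = \frac{6561 + 114 \left(1 + 165 \left(-102 + 78\right)\right)}{-7464} = \left(6561 + 114 \left(1 + 165 \left(-24\right)\right)\right) \left(- \frac{1}{7464}\right) = \left(6561 + 114 \left(1 - 3960\right)\right) \left(- \frac{1}{7464}\right) = \left(6561 + 114 \left(-3959\right)\right) \left(- \frac{1}{7464}\right) = \left(6561 - 451326\right) \left(- \frac{1}{7464}\right) = \left(-444765\right) \left(- \frac{1}{7464}\right) = \frac{148255}{2488}$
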